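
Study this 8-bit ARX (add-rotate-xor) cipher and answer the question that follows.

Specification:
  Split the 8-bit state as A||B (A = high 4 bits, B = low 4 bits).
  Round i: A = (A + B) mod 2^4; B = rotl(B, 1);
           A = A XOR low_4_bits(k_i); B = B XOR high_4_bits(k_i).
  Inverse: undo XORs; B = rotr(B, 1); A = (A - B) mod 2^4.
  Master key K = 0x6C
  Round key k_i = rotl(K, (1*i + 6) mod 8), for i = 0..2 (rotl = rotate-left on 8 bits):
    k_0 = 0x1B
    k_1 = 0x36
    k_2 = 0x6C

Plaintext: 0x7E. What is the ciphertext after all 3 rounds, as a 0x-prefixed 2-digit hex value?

s_0 = plaintext = 0x7E
s_1 = Round(s_0, k_0) = 0xEC
s_2 = Round(s_1, k_1) = 0xCA
s_3 = Round(s_2, k_2) = 0xA3

0xA3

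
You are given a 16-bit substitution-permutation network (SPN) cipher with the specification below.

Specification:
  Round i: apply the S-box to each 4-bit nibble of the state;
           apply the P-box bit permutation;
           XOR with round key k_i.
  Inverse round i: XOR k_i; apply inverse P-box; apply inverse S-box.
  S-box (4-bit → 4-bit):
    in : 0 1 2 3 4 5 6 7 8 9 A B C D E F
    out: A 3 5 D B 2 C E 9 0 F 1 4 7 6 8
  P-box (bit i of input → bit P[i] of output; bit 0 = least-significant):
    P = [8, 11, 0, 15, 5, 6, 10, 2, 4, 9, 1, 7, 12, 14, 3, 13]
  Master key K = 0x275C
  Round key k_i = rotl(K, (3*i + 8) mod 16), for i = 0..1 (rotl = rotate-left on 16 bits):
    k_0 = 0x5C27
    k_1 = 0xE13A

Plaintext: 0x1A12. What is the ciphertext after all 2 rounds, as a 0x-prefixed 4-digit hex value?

0x0CDA

s_0 = plaintext = 0x1A12
s_1 = Round(s_0, k_0) = 0x0FD4
s_2 = Round(s_1, k_1) = 0x0CDA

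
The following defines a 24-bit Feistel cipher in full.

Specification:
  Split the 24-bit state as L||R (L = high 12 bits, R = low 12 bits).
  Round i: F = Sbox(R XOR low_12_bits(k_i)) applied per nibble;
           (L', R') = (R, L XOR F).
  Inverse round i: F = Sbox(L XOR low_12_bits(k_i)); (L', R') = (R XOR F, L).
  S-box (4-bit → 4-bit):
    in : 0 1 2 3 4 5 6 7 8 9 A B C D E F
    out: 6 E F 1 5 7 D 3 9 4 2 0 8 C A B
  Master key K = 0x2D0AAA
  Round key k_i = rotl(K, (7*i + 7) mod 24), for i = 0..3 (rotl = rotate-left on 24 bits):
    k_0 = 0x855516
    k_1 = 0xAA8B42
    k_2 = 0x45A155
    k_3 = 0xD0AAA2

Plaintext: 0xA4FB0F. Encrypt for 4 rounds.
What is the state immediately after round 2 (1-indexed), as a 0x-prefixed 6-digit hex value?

0x0ABBAB

s_0 = plaintext = 0xA4FB0F
s_1 = Round(s_0, k_0) = 0xB0F0AB
s_2 = Round(s_1, k_1) = 0x0ABBAB
s_3 = Round(s_2, k_2) = 0xBAB211
s_4 = Round(s_3, k_3) = 0x2112AA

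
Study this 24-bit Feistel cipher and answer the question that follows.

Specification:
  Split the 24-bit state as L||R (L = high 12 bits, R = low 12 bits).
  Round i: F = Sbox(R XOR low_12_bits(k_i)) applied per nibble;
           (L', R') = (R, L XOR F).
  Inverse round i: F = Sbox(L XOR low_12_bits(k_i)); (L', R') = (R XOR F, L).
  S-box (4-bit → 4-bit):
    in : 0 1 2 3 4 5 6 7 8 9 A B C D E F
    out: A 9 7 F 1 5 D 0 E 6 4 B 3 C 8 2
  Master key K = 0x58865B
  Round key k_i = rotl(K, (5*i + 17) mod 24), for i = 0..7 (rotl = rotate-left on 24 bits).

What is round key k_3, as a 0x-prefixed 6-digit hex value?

0x865B58

K = 0x58865B
k_0 = rotl(K, (5*0+17) mod 24) = rotl(K, 17) = 0xB6B10C
k_1 = rotl(K, (5*1+17) mod 24) = rotl(K, 22) = 0xD62196
k_2 = rotl(K, (5*2+17) mod 24) = rotl(K, 3) = 0xC432DA
k_3 = rotl(K, (5*3+17) mod 24) = rotl(K, 8) = 0x865B58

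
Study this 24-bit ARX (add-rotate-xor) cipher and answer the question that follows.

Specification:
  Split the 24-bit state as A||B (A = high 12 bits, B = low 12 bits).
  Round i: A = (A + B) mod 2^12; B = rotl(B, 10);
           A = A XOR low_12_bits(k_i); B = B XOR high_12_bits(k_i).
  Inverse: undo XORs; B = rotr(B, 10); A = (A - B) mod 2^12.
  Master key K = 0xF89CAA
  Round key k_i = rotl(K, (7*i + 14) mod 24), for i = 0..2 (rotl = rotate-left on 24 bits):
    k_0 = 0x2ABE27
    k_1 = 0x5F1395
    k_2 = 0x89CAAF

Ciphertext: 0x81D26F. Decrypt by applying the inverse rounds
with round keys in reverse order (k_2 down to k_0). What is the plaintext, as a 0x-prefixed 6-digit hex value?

s_0 = ciphertext = 0x81D26F
s_1 = InvRound(s_0, k_2) = 0x6E4BCE
s_2 = InvRound(s_1, k_1) = 0xC728FF
s_3 = InvRound(s_2, k_0) = 0x903952

0x903952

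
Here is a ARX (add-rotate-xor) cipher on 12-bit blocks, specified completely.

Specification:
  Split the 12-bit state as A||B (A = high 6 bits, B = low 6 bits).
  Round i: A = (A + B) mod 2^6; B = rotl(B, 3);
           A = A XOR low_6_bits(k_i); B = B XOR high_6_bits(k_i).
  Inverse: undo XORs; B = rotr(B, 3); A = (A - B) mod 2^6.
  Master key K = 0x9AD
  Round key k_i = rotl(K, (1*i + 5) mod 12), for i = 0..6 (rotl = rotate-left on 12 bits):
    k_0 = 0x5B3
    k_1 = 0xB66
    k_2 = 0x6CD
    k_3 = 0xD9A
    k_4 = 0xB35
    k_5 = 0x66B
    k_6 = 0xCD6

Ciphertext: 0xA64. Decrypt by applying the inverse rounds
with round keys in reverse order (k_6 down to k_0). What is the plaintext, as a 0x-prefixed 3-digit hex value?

0x534

s_0 = ciphertext = 0xA64
s_1 = InvRound(s_0, k_6) = 0x17A
s_2 = InvRound(s_1, k_5) = 0x49C
s_3 = InvRound(s_2, k_4) = 0x846
s_4 = InvRound(s_3, k_3) = 0xD46
s_5 = InvRound(s_4, k_2) = 0x36B
s_6 = InvRound(s_5, k_1) = 0xEF0
s_7 = InvRound(s_6, k_0) = 0x534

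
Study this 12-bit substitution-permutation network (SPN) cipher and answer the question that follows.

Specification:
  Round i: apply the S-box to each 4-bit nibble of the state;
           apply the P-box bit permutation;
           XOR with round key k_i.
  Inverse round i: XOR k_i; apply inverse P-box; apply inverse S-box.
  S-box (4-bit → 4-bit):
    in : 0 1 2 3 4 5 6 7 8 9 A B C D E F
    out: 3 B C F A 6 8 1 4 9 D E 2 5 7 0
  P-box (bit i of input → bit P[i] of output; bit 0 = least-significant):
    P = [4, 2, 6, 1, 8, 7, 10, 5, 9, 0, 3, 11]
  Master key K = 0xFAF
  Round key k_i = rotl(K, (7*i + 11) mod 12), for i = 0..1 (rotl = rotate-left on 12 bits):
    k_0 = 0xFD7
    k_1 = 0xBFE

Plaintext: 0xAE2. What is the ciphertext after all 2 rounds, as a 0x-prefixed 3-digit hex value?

0x80F

s_0 = plaintext = 0xAE2
s_1 = Round(s_0, k_0) = 0x01D
s_2 = Round(s_1, k_1) = 0x80F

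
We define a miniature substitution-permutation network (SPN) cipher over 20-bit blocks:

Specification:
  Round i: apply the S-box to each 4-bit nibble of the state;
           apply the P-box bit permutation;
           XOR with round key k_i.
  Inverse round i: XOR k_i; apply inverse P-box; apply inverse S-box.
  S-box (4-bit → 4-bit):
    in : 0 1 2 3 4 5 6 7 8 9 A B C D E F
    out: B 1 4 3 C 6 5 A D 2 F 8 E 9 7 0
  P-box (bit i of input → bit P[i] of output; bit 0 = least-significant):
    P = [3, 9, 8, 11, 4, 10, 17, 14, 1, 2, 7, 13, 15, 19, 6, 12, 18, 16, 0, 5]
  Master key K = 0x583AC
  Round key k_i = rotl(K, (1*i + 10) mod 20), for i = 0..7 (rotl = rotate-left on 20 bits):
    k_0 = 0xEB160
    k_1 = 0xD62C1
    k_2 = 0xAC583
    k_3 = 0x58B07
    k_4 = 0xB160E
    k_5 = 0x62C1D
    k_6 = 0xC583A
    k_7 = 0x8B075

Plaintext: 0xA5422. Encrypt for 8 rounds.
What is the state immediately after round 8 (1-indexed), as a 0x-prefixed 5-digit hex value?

s_0 = plaintext = 0xA5422
s_1 = Round(s_0, k_0) = 0x19081
s_2 = Round(s_1, k_1) = 0x302DF
s_3 = Round(s_2, k_2) = 0x71513
s_4 = Round(s_3, k_3) = 0x409BB
s_5 = Round(s_4, k_4) = 0x3CE2B
s_6 = Round(s_5, k_5) = 0x934DB
s_7 = Round(s_6, k_6) = 0x5B0AA
s_8 = Round(s_7, k_7) = 0xBCF6A

0xBCF6A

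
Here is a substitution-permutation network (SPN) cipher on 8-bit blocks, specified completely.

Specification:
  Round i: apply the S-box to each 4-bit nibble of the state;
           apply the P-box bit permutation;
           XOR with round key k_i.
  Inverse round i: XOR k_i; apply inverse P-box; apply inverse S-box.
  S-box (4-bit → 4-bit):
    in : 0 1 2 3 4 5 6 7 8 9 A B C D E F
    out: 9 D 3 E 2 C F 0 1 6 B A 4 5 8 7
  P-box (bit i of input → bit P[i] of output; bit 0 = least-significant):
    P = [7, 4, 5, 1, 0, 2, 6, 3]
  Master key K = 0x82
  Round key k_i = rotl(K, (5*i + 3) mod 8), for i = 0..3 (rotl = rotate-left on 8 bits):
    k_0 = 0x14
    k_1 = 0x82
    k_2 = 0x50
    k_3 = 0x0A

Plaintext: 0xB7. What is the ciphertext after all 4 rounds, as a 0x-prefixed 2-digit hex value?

0xBC

s_0 = plaintext = 0xB7
s_1 = Round(s_0, k_0) = 0x18
s_2 = Round(s_1, k_1) = 0x4B
s_3 = Round(s_2, k_2) = 0x46
s_4 = Round(s_3, k_3) = 0xBC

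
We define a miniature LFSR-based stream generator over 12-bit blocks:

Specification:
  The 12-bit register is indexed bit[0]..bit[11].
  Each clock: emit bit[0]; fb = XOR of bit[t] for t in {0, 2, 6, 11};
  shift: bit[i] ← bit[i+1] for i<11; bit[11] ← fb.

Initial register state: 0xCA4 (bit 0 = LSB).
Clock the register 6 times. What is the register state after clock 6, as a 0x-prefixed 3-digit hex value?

reg_0 = 0xCA4
clock 1: out=0, reg = 0x652
clock 2: out=0, reg = 0xB29
clock 3: out=1, reg = 0x594
clock 4: out=0, reg = 0xACA
clock 5: out=0, reg = 0x565
clock 6: out=1, reg = 0xAB2

0xAB2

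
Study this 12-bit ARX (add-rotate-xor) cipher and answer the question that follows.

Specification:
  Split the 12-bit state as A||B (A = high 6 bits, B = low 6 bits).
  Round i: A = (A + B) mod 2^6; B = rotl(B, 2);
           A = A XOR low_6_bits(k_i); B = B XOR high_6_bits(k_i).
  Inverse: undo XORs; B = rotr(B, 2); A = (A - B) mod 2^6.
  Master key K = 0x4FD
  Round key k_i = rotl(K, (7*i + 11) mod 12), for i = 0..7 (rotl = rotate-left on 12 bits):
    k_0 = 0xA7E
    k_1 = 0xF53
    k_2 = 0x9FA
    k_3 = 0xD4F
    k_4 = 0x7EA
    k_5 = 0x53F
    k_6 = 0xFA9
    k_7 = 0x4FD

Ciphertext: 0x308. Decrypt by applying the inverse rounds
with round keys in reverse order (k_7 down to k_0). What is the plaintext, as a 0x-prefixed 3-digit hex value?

s_0 = ciphertext = 0x308
s_1 = InvRound(s_0, k_7) = 0xEF6
s_2 = InvRound(s_1, k_6) = 0x402
s_3 = InvRound(s_2, k_5) = 0x2A5
s_4 = InvRound(s_3, k_4) = 0xCAE
s_5 = InvRound(s_4, k_3) = 0x1F6
s_6 = InvRound(s_5, k_2) = 0xA54
s_7 = InvRound(s_6, k_1) = 0x81A
s_8 = InvRound(s_7, k_0) = 0x8BC

0x8BC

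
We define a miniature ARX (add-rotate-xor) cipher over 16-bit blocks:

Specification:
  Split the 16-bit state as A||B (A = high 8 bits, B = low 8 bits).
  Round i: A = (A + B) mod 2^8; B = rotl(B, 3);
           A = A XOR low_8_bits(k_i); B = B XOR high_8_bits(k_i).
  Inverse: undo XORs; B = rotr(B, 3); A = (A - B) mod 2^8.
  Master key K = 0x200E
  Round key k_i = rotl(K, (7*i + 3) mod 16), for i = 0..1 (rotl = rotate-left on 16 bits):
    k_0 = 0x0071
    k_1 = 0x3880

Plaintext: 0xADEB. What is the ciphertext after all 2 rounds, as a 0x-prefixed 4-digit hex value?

0xC8C2

s_0 = plaintext = 0xADEB
s_1 = Round(s_0, k_0) = 0xE95F
s_2 = Round(s_1, k_1) = 0xC8C2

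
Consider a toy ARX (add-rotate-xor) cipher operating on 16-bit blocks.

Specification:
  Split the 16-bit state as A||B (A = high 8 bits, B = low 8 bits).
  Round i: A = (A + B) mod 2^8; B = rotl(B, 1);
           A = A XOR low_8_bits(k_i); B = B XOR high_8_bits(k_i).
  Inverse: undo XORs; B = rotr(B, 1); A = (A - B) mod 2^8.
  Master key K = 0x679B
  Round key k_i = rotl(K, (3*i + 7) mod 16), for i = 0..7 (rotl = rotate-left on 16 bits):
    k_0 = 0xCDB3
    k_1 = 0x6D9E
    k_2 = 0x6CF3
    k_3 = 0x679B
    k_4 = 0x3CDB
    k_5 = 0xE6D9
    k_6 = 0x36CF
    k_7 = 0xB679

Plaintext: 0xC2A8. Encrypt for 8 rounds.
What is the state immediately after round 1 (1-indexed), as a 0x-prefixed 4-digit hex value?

s_0 = plaintext = 0xC2A8
s_1 = Round(s_0, k_0) = 0xD99C
s_2 = Round(s_1, k_1) = 0xEB54
s_3 = Round(s_2, k_2) = 0xCCC4
s_4 = Round(s_3, k_3) = 0x0BEE
s_5 = Round(s_4, k_4) = 0x22E1
s_6 = Round(s_5, k_5) = 0xDA25
s_7 = Round(s_6, k_6) = 0x307C
s_8 = Round(s_7, k_7) = 0xD54E

0xD99C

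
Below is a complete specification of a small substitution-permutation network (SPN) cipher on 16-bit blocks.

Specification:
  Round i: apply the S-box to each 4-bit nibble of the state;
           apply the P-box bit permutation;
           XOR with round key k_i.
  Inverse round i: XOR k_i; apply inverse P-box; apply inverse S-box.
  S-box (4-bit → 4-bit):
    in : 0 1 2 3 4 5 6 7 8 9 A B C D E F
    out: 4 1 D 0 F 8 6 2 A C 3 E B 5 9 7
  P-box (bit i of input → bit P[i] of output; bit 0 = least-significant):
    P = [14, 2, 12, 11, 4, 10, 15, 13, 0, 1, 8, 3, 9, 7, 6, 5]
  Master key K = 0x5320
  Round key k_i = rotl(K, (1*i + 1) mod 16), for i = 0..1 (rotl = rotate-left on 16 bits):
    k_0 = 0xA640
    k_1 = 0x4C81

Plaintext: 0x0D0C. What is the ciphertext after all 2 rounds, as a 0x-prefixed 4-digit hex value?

0xC542

s_0 = plaintext = 0x0D0C
s_1 = Round(s_0, k_0) = 0x6F05
s_2 = Round(s_1, k_1) = 0xC542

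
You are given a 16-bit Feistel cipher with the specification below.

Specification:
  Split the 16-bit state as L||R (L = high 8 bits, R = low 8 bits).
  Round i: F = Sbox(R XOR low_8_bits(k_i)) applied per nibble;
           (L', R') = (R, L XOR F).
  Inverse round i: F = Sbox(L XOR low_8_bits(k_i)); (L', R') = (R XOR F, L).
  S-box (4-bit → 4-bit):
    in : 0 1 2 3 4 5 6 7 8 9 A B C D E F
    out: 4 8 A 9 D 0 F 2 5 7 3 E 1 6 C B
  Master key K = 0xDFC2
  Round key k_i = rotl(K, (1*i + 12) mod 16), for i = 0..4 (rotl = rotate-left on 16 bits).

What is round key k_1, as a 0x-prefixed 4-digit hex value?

K = 0xDFC2
k_0 = rotl(K, (1*0+12) mod 16) = rotl(K, 12) = 0x2DFC
k_1 = rotl(K, (1*1+12) mod 16) = rotl(K, 13) = 0x5BF8

0x5BF8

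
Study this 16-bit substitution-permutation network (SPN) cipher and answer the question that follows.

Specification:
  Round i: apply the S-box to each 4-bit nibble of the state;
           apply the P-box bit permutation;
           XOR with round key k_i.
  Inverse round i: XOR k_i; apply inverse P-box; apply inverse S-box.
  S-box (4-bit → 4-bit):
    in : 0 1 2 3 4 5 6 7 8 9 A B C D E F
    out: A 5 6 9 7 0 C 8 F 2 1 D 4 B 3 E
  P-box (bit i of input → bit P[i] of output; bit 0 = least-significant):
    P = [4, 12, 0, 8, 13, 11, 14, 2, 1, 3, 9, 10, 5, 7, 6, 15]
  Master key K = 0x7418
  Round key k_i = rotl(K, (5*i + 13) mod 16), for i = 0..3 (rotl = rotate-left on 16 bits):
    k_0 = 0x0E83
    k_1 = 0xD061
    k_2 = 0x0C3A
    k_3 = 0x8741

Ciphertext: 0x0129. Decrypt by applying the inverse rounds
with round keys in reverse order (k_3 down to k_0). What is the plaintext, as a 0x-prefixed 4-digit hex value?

s_0 = ciphertext = 0x0129
s_1 = InvRound(s_0, k_3) = 0xBF55
s_2 = InvRound(s_1, k_2) = 0xB43F
s_3 = InvRound(s_2, k_1) = 0xCDBA
s_4 = InvRound(s_3, k_0) = 0x32CB

0x32CB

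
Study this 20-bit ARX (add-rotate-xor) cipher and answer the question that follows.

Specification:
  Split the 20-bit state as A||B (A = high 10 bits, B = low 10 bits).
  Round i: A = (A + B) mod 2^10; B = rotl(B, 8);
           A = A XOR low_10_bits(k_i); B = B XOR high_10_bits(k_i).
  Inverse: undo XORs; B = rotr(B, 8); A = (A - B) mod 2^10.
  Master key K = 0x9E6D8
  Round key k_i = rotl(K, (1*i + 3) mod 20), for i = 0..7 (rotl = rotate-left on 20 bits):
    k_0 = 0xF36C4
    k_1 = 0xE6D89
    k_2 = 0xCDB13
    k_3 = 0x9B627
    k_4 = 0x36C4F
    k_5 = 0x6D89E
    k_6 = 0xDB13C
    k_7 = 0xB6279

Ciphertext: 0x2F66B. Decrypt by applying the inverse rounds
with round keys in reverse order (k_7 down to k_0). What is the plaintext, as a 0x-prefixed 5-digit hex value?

s_0 = ciphertext = 0x2F66B
s_1 = InvRound(s_0, k_7) = 0xFE2CC
s_2 = InvRound(s_1, k_6) = 0x10E81
s_3 = InvRound(s_2, k_5) = 0xFF8DF
s_4 = InvRound(s_3, k_4) = 0xE8410
s_5 = InvRound(s_4, k_3) = 0xE41F6
s_6 = InvRound(s_5, k_2) = 0x60702
s_7 = InvRound(s_6, k_1) = 0x69264
s_8 = InvRound(s_7, k_0) = 0x2EEA5

0x2EEA5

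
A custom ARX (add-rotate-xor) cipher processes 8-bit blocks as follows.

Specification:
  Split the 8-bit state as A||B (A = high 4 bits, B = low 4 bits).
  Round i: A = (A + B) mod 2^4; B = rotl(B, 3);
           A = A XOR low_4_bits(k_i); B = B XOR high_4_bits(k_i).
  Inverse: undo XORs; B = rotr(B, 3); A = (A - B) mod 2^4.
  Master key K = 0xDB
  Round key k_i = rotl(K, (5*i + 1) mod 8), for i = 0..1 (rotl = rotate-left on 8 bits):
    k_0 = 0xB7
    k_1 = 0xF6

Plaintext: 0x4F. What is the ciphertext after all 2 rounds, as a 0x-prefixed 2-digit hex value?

s_0 = plaintext = 0x4F
s_1 = Round(s_0, k_0) = 0x44
s_2 = Round(s_1, k_1) = 0xED

0xED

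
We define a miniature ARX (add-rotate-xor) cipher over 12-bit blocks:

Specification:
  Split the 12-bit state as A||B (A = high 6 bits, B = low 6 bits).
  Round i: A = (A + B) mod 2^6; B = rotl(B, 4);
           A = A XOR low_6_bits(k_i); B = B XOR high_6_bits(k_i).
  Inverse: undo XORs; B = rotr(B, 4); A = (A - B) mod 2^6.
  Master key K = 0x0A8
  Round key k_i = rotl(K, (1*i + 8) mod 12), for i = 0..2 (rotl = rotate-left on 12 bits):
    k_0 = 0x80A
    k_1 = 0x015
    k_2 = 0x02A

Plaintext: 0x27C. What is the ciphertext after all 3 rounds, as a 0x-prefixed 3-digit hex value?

s_0 = plaintext = 0x27C
s_1 = Round(s_0, k_0) = 0x3EF
s_2 = Round(s_1, k_1) = 0xAFB
s_3 = Round(s_2, k_2) = 0x33E

0x33E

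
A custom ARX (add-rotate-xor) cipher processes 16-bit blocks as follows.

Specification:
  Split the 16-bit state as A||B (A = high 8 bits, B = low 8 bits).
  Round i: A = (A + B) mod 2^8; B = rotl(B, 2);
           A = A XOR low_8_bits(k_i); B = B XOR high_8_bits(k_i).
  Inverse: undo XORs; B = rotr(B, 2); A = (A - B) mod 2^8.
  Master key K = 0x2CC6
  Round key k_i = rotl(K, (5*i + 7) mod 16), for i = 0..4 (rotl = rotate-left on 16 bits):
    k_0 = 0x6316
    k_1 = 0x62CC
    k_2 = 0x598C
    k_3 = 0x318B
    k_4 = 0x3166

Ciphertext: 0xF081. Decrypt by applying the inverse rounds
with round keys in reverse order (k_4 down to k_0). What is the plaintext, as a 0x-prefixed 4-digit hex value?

s_0 = ciphertext = 0xF081
s_1 = InvRound(s_0, k_4) = 0x6A2C
s_2 = InvRound(s_1, k_3) = 0x9A47
s_3 = InvRound(s_2, k_2) = 0x8F87
s_4 = InvRound(s_3, k_1) = 0xCA79
s_5 = InvRound(s_4, k_0) = 0x5686

0x5686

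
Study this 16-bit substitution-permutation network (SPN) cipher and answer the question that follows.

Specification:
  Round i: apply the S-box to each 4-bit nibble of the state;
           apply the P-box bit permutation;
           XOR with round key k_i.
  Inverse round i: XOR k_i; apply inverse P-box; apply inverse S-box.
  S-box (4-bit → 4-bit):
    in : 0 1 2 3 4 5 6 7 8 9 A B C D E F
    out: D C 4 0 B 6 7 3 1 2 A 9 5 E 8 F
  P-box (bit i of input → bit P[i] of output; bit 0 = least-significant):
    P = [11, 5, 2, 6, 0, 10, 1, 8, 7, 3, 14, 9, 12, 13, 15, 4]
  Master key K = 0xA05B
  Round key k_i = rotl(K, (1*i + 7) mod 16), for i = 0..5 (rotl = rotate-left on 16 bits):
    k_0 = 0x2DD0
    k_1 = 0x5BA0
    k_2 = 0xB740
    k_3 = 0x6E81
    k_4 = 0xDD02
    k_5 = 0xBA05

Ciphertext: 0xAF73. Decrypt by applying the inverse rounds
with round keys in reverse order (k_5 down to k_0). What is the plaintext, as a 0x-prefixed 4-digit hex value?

s_0 = ciphertext = 0xAF73
s_1 = InvRound(s_0, k_5) = 0xB3DD
s_2 = InvRound(s_1, k_4) = 0xAF60
s_3 = InvRound(s_2, k_3) = 0x2CBA
s_4 = InvRound(s_3, k_2) = 0x0414
s_5 = InvRound(s_4, k_1) = 0xB0A6
s_6 = InvRound(s_5, k_0) = 0x03DF

0x03DF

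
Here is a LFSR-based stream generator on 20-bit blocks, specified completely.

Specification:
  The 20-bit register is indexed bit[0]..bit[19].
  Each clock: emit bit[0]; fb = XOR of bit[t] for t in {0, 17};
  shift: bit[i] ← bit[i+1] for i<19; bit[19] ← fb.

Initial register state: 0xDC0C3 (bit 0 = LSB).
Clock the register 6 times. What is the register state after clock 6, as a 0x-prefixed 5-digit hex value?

reg_0 = 0xDC0C3
clock 1: out=1, reg = 0xEE061
clock 2: out=1, reg = 0x77030
clock 3: out=0, reg = 0xBB818
clock 4: out=0, reg = 0xDDC0C
clock 5: out=0, reg = 0x6EE06
clock 6: out=0, reg = 0xB7703

0xB7703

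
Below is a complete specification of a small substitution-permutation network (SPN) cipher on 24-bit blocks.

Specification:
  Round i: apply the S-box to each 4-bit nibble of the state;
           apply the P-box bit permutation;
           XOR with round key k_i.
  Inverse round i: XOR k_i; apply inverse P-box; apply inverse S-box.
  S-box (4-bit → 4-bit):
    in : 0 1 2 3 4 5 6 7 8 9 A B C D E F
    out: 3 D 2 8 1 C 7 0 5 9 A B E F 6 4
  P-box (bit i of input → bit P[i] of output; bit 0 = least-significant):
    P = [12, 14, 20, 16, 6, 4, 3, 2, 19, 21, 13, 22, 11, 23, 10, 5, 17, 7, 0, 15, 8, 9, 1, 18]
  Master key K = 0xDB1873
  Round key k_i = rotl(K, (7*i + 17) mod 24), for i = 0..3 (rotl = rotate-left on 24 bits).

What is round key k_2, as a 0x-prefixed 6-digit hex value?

K = 0xDB1873
k_0 = rotl(K, (7*0+17) mod 24) = rotl(K, 17) = 0xE7B630
k_1 = rotl(K, (7*1+17) mod 24) = rotl(K, 0) = 0xDB1873
k_2 = rotl(K, (7*2+17) mod 24) = rotl(K, 7) = 0x8C39ED

0x8C39ED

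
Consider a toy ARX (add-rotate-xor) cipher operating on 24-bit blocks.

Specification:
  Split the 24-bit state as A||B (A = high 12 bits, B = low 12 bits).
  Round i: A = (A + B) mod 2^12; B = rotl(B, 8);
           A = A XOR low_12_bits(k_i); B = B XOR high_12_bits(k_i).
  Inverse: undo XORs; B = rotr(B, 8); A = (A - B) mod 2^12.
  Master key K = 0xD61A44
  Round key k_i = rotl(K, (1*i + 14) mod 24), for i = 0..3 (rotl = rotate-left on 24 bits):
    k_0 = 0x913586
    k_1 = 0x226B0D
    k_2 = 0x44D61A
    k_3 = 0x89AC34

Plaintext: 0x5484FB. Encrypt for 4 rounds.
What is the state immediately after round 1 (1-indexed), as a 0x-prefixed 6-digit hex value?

0xFC525C

s_0 = plaintext = 0x5484FB
s_1 = Round(s_0, k_0) = 0xFC525C
s_2 = Round(s_1, k_1) = 0x92CE03
s_3 = Round(s_2, k_2) = 0x1357AD
s_4 = Round(s_3, k_3) = 0x4D65E0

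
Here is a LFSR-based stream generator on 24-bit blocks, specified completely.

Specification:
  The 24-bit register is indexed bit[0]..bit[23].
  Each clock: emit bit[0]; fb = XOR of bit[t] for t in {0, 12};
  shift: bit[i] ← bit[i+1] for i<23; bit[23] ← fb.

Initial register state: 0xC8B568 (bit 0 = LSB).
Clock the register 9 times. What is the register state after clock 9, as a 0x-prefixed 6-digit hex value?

0xF1E45A

reg_0 = 0xC8B568
clock 1: out=0, reg = 0xE45AB4
clock 2: out=0, reg = 0xF22D5A
clock 3: out=0, reg = 0x7916AD
clock 4: out=1, reg = 0x3C8B56
clock 5: out=0, reg = 0x1E45AB
clock 6: out=1, reg = 0x8F22D5
clock 7: out=1, reg = 0xC7916A
clock 8: out=0, reg = 0xE3C8B5
clock 9: out=1, reg = 0xF1E45A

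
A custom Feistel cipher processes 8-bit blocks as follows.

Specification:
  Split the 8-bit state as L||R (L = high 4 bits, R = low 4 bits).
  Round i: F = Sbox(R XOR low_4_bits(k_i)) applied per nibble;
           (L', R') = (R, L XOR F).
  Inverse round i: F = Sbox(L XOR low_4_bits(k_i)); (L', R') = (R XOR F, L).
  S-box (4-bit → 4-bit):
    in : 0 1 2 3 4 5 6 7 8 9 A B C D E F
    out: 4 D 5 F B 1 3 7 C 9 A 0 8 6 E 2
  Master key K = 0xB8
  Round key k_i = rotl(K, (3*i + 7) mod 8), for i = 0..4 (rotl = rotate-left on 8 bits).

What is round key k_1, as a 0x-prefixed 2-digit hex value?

0xE2

K = 0xB8
k_0 = rotl(K, (3*0+7) mod 8) = rotl(K, 7) = 0x5C
k_1 = rotl(K, (3*1+7) mod 8) = rotl(K, 2) = 0xE2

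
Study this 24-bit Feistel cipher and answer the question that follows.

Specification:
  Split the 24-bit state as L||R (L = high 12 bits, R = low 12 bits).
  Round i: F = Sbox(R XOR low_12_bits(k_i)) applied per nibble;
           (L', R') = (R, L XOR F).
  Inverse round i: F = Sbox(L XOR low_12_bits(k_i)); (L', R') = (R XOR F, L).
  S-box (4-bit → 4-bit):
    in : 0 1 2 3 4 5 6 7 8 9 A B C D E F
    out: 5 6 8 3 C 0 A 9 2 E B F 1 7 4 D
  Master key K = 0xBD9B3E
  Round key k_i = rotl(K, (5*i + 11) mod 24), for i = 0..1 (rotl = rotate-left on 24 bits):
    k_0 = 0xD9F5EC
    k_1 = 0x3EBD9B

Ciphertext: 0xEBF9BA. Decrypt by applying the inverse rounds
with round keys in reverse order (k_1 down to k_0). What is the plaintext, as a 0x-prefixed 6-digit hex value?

0x3C4A36

s_0 = ciphertext = 0xEBF9BA
s_1 = InvRound(s_0, k_1) = 0xA36EBF
s_2 = InvRound(s_1, k_0) = 0x3C4A36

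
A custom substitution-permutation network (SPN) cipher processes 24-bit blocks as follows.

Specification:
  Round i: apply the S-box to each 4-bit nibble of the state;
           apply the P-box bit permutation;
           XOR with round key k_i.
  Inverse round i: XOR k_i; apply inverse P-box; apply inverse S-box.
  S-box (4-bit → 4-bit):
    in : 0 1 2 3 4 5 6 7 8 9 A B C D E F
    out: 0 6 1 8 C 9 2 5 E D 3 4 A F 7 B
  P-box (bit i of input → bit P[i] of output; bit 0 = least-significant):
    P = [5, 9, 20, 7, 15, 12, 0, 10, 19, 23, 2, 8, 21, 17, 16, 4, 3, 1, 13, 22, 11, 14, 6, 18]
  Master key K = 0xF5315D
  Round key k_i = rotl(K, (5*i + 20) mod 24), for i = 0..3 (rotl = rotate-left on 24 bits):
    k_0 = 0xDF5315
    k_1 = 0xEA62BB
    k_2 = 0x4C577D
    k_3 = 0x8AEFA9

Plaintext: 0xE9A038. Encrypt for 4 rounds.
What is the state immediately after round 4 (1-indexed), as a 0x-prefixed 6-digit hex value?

0x3E15BA

s_0 = plaintext = 0xE9A038
s_1 = Round(s_0, k_0) = 0xAD3DDD
s_2 = Round(s_1, k_1) = 0x329D04
s_3 = Round(s_2, k_2) = 0xF156E1
s_4 = Round(s_3, k_3) = 0x3E15BA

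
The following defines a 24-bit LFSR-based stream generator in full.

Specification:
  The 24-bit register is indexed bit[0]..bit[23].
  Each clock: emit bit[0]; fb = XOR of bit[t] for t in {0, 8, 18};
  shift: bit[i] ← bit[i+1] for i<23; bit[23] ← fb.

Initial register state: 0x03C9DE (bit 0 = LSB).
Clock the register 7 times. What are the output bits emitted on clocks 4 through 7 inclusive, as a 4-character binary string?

reg_0 = 0x03C9DE
clock 1: out=0, reg = 0x81E4EF
clock 2: out=1, reg = 0xC0F277
clock 3: out=1, reg = 0xE0793B
clock 4: out=1, reg = 0x703C9D
clock 5: out=1, reg = 0xB81E4E
clock 6: out=0, reg = 0x5C0F27
clock 7: out=1, reg = 0xAE0793

1101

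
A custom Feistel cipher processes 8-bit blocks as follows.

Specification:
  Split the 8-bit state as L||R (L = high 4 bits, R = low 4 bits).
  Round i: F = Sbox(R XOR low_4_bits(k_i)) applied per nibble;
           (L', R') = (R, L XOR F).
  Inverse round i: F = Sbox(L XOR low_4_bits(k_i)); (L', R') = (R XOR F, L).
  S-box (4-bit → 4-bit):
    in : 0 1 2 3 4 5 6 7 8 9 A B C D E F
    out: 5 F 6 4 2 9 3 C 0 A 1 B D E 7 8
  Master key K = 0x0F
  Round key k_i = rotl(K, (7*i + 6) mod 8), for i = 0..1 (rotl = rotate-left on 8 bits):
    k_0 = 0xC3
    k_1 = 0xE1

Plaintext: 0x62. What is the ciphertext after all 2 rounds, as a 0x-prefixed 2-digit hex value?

0x92

s_0 = plaintext = 0x62
s_1 = Round(s_0, k_0) = 0x29
s_2 = Round(s_1, k_1) = 0x92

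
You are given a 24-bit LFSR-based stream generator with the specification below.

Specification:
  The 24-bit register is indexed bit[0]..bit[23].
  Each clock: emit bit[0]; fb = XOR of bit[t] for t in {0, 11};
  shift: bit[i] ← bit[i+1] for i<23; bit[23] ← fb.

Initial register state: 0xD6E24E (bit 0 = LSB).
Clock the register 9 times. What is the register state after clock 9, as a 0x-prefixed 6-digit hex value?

0x496B71

reg_0 = 0xD6E24E
clock 1: out=0, reg = 0x6B7127
clock 2: out=1, reg = 0xB5B893
clock 3: out=1, reg = 0x5ADC49
clock 4: out=1, reg = 0x2D6E24
clock 5: out=0, reg = 0x96B712
clock 6: out=0, reg = 0x4B5B89
clock 7: out=1, reg = 0x25ADC4
clock 8: out=0, reg = 0x92D6E2
clock 9: out=0, reg = 0x496B71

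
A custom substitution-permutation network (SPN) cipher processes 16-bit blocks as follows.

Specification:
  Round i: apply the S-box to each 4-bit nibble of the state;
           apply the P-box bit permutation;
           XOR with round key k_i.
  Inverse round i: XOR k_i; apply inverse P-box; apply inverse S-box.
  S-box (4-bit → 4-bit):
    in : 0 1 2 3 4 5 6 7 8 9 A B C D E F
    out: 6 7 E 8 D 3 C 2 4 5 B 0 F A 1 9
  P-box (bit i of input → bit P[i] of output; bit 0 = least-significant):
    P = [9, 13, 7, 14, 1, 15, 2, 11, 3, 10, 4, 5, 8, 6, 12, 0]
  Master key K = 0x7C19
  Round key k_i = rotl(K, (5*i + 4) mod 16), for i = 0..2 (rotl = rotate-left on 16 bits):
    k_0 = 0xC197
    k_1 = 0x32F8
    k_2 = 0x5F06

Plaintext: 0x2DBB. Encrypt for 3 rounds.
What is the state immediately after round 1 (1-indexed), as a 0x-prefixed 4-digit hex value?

s_0 = plaintext = 0x2DBB
s_1 = Round(s_0, k_0) = 0xD5F6
s_2 = Round(s_1, k_1) = 0x7E33
s_3 = Round(s_2, k_2) = 0x174E

0xD5F6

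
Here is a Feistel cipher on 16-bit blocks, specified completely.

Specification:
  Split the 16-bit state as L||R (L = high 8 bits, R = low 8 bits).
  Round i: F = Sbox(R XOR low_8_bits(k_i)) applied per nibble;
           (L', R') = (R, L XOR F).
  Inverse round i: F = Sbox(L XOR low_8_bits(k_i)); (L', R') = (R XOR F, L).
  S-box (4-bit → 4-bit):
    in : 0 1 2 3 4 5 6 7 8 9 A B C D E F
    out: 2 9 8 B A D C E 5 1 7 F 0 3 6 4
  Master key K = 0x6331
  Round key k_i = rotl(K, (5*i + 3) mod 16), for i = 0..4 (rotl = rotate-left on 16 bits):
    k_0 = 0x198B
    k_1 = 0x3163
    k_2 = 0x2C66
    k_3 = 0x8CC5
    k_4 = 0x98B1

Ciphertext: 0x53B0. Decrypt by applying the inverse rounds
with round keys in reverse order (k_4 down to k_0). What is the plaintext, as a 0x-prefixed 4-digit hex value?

0x09CE

s_0 = ciphertext = 0x53B0
s_1 = InvRound(s_0, k_4) = 0xD853
s_2 = InvRound(s_1, k_3) = 0xC0D8
s_3 = InvRound(s_2, k_2) = 0xA4C0
s_4 = InvRound(s_3, k_1) = 0xCEA4
s_5 = InvRound(s_4, k_0) = 0x09CE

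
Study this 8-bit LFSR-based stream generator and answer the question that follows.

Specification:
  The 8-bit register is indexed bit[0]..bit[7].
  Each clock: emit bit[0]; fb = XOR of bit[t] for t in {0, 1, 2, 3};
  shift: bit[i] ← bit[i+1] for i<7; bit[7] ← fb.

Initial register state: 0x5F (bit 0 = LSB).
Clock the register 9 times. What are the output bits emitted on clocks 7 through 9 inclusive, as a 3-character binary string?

reg_0 = 0x5F
clock 1: out=1, reg = 0x2F
clock 2: out=1, reg = 0x17
clock 3: out=1, reg = 0x8B
clock 4: out=1, reg = 0xC5
clock 5: out=1, reg = 0x62
clock 6: out=0, reg = 0xB1
clock 7: out=1, reg = 0xD8
clock 8: out=0, reg = 0xEC
clock 9: out=0, reg = 0x76

100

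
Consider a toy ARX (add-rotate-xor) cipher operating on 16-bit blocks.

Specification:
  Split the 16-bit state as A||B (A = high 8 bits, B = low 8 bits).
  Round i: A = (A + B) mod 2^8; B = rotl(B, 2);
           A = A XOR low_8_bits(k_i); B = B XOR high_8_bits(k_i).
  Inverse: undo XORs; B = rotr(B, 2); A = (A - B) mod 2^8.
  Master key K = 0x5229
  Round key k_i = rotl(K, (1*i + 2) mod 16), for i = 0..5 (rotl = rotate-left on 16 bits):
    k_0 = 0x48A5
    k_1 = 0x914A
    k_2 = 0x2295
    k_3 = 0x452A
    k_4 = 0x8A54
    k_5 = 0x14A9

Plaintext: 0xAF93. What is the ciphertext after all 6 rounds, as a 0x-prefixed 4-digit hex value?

s_0 = plaintext = 0xAF93
s_1 = Round(s_0, k_0) = 0xE706
s_2 = Round(s_1, k_1) = 0xA789
s_3 = Round(s_2, k_2) = 0xA504
s_4 = Round(s_3, k_3) = 0x8355
s_5 = Round(s_4, k_4) = 0x8CDF
s_6 = Round(s_5, k_5) = 0xC26B

0xC26B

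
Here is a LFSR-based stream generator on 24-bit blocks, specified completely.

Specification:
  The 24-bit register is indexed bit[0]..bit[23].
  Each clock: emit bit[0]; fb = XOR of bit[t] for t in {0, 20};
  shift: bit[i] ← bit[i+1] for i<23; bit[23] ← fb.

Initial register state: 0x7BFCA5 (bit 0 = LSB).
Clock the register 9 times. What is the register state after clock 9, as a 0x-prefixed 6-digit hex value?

0x413DFE

reg_0 = 0x7BFCA5
clock 1: out=1, reg = 0x3DFE52
clock 2: out=0, reg = 0x9EFF29
clock 3: out=1, reg = 0x4F7F94
clock 4: out=0, reg = 0x27BFCA
clock 5: out=0, reg = 0x13DFE5
clock 6: out=1, reg = 0x09EFF2
clock 7: out=0, reg = 0x04F7F9
clock 8: out=1, reg = 0x827BFC
clock 9: out=0, reg = 0x413DFE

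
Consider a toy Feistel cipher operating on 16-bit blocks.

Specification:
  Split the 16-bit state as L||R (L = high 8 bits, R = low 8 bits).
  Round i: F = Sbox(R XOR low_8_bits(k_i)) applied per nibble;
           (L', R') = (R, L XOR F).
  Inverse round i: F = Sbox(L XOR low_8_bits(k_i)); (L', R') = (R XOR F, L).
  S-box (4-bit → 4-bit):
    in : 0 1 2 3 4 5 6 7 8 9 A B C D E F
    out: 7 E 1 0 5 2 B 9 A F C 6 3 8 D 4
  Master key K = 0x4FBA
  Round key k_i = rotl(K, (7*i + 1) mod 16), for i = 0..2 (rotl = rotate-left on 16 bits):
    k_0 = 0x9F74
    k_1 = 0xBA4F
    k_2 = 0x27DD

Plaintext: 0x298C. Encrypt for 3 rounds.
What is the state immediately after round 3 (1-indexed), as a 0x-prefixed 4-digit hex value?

0x9F32

s_0 = plaintext = 0x298C
s_1 = Round(s_0, k_0) = 0x8C63
s_2 = Round(s_1, k_1) = 0x639F
s_3 = Round(s_2, k_2) = 0x9F32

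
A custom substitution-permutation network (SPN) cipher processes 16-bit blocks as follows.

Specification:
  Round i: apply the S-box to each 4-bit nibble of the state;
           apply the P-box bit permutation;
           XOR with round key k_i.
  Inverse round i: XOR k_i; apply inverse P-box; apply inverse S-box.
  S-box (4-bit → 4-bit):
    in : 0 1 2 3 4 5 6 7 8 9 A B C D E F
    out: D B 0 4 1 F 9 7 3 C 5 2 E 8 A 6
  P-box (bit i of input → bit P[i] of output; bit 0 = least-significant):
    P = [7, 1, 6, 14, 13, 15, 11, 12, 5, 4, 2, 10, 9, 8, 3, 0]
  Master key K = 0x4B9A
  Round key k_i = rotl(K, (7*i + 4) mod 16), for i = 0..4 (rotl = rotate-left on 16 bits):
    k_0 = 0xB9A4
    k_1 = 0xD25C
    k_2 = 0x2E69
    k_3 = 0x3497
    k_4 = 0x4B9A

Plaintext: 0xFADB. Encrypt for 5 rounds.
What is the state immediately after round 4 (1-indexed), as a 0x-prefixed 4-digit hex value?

s_0 = plaintext = 0xFADB
s_1 = Round(s_0, k_0) = 0xA88A
s_2 = Round(s_1, k_1) = 0x70A4
s_3 = Round(s_2, k_2) = 0x01C5
s_4 = Round(s_3, k_3) = 0xEA6C
s_5 = Round(s_4, k_4) = 0x3AFD

0xEA6C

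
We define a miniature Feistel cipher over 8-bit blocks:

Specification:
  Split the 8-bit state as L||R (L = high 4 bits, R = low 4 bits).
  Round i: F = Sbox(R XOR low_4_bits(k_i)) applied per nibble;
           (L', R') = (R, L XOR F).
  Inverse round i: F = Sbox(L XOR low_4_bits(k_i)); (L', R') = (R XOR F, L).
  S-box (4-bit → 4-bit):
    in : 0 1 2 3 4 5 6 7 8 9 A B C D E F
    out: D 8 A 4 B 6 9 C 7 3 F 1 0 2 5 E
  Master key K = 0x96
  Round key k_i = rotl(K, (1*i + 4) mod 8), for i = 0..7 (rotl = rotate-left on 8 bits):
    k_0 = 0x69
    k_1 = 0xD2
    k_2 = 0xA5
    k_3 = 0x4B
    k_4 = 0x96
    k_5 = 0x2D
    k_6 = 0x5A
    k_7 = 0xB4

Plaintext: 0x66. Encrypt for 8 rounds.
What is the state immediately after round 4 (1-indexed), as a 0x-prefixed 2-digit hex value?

0x8D

s_0 = plaintext = 0x66
s_1 = Round(s_0, k_0) = 0x68
s_2 = Round(s_1, k_1) = 0x89
s_3 = Round(s_2, k_2) = 0x98
s_4 = Round(s_3, k_3) = 0x8D
s_5 = Round(s_4, k_4) = 0xD9
s_6 = Round(s_5, k_5) = 0x96
s_7 = Round(s_6, k_6) = 0x69
s_8 = Round(s_7, k_7) = 0x94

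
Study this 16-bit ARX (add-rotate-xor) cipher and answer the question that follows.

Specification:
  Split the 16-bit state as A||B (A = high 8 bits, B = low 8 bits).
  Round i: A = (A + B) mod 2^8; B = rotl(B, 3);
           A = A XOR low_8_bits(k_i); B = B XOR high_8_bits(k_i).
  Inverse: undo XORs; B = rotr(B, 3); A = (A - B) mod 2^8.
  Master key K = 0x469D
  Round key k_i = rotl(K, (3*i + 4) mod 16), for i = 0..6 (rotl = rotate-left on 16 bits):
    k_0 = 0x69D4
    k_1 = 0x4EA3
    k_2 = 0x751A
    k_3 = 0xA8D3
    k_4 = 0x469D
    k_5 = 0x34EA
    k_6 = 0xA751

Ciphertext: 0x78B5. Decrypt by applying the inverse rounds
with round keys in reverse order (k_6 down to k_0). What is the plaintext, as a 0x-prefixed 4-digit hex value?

s_0 = ciphertext = 0x78B5
s_1 = InvRound(s_0, k_6) = 0xE742
s_2 = InvRound(s_1, k_5) = 0x3FCE
s_3 = InvRound(s_2, k_4) = 0x9111
s_4 = InvRound(s_3, k_3) = 0x0B37
s_5 = InvRound(s_4, k_2) = 0xC948
s_6 = InvRound(s_5, k_1) = 0xAAC0
s_7 = InvRound(s_6, k_0) = 0x4935

0x4935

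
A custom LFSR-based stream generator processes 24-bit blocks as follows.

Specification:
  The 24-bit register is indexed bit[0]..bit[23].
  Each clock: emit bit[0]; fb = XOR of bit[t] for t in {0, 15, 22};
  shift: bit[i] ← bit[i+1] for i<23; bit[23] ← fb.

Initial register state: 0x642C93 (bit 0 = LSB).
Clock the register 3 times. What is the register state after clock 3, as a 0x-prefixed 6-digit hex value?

reg_0 = 0x642C93
clock 1: out=1, reg = 0x321649
clock 2: out=1, reg = 0x990B24
clock 3: out=0, reg = 0x4C8592

0x4C8592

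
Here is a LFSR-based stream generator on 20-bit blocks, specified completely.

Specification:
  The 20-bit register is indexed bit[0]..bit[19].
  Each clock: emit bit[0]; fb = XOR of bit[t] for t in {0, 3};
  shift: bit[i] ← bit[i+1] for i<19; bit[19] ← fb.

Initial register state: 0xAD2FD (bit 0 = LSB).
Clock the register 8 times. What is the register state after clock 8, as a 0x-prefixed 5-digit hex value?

0xA2AD2

reg_0 = 0xAD2FD
clock 1: out=1, reg = 0x5697E
clock 2: out=0, reg = 0xAB4BF
clock 3: out=1, reg = 0x55A5F
clock 4: out=1, reg = 0x2AD2F
clock 5: out=1, reg = 0x15697
clock 6: out=1, reg = 0x8AB4B
clock 7: out=1, reg = 0x455A5
clock 8: out=1, reg = 0xA2AD2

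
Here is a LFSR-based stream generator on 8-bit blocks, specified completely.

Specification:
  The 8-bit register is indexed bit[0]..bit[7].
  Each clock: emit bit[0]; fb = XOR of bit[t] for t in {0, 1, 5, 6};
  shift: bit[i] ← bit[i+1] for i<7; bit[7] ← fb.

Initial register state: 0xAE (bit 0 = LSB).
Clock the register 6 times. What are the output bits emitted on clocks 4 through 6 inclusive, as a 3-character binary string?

reg_0 = 0xAE
clock 1: out=0, reg = 0x57
clock 2: out=1, reg = 0xAB
clock 3: out=1, reg = 0xD5
clock 4: out=1, reg = 0x6A
clock 5: out=0, reg = 0xB5
clock 6: out=1, reg = 0x5A

101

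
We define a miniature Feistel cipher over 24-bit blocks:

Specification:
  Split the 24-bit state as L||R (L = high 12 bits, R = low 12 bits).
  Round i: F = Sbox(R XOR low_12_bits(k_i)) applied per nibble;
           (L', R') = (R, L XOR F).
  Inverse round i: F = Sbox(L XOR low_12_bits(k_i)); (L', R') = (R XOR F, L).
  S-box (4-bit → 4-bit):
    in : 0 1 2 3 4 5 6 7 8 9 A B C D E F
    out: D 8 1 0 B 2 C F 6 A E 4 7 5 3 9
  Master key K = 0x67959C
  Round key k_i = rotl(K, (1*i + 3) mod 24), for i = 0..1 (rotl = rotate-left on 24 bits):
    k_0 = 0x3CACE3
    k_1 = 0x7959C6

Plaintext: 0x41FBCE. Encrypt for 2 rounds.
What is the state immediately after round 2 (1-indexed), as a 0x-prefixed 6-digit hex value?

0xB0AAB9

s_0 = plaintext = 0x41FBCE
s_1 = Round(s_0, k_0) = 0xBCEB0A
s_2 = Round(s_1, k_1) = 0xB0AAB9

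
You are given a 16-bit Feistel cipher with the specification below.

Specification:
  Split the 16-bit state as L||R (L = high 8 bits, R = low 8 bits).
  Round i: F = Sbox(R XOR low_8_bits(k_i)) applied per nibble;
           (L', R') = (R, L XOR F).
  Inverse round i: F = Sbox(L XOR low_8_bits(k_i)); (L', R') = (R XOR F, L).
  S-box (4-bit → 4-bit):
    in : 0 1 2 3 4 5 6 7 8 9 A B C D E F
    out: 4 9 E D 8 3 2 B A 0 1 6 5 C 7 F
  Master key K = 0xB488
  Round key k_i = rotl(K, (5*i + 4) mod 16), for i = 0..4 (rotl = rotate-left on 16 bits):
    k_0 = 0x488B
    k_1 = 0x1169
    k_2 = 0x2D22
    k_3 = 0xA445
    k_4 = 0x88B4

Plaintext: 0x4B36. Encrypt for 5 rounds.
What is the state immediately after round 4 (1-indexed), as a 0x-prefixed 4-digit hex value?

0x2A9E

s_0 = plaintext = 0x4B36
s_1 = Round(s_0, k_0) = 0x3627
s_2 = Round(s_1, k_1) = 0x27B1
s_3 = Round(s_2, k_2) = 0xB12A
s_4 = Round(s_3, k_3) = 0x2A9E
s_5 = Round(s_4, k_4) = 0x9ECB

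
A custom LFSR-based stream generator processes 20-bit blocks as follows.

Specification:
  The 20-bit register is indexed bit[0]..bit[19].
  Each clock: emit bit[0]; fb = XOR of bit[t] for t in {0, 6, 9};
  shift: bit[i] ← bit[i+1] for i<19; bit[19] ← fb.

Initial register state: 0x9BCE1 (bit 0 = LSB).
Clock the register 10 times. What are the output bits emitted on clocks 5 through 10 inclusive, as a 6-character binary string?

reg_0 = 0x9BCE1
clock 1: out=1, reg = 0x4DE70
clock 2: out=0, reg = 0x26F38
clock 3: out=0, reg = 0x9379C
clock 4: out=0, reg = 0xC9BCE
clock 5: out=0, reg = 0x64DE7
clock 6: out=1, reg = 0x326F3
clock 7: out=1, reg = 0x99379
clock 8: out=1, reg = 0xCC9BC
clock 9: out=0, reg = 0x664DE
clock 10: out=0, reg = 0xB326F

011100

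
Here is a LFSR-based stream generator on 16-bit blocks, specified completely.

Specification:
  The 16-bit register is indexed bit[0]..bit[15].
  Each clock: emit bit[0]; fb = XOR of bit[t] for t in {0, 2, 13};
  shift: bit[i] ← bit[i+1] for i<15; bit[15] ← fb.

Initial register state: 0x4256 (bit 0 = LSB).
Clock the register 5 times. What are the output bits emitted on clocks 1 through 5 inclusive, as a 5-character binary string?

01101

reg_0 = 0x4256
clock 1: out=0, reg = 0xA12B
clock 2: out=1, reg = 0x5095
clock 3: out=1, reg = 0x284A
clock 4: out=0, reg = 0x9425
clock 5: out=1, reg = 0x4A12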